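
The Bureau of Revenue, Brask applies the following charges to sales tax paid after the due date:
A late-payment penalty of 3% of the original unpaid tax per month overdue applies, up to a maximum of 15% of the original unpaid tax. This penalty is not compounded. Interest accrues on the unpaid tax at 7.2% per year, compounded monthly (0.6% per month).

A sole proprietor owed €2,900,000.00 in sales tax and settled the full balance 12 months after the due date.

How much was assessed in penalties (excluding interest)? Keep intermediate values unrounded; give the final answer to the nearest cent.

€435,000.00

Penalty (uncapped): 12 × 3% × €2,900,000.00 = €1,044,000.00; cap = 15% × €2,900,000.00 = €435,000.00 → penalty = €435,000.00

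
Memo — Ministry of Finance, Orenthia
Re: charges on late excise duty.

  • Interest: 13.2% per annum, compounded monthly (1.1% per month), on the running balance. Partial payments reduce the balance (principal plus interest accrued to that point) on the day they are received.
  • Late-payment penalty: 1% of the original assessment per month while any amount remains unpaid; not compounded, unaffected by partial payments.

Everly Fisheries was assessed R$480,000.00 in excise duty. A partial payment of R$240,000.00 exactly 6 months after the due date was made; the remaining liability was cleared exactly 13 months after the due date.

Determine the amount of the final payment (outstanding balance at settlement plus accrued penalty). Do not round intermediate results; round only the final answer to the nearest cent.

Balance at month 6: R$480,000.0000 × (1 + 0.011)^6 = R$512,564.0835…
After R$240,000.00 payment: R$512,564.0835… − R$240,000.00 = R$272,564.0835…
Balance at month 13: R$272,564.0835… × (1 + 0.011)^7 = R$294,256.9412…
Penalty: 13 × 1% × R$480,000.00 = R$62,400.00
Final settlement = outstanding balance + penalty = R$294,256.9412… + R$62,400.00 = R$356,656.94

R$356,656.94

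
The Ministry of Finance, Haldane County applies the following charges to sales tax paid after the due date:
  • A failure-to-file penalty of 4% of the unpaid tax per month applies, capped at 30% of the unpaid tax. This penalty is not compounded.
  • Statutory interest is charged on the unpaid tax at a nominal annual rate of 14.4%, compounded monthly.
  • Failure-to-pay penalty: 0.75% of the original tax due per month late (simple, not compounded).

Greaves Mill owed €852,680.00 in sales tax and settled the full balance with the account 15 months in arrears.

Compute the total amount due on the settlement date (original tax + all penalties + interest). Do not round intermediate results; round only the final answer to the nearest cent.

Failure-to-file: 15 × 4% × €852,680.00 = €511,608.00, capped at 30% × €852,680.00 = €255,804.00
Failure-to-pay penalty: 15 × 0.75% × €852,680.00 = €95,926.50
Interest (14.4%/yr ÷ 12 = 1.2%/month): €852,680.00 × ((1 + 0.012)^15 − 1) = €167,070.1176…
Total = €852,680.00 + €351,730.5000 + €167,070.1176… = €1,371,480.62

€1,371,480.62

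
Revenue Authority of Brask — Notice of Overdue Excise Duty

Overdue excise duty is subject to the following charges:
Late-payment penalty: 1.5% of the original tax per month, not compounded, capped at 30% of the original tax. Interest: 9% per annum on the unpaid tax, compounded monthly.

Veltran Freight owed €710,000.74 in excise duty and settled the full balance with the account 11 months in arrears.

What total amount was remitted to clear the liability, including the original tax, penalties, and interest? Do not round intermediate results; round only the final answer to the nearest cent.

Penalty: 11 × 1.5% × €710,000.74 = €117,150.12… (below the 30% cap of €213,000.22…)
Interest (9%/yr ÷ 12 = 0.75%/month): €710,000.74 × ((1 + 0.0075)^11 − 1) = €60,821.7977…
Total = €710,000.74 + €117,150.1221 + €60,821.7977… = €887,972.66

€887,972.66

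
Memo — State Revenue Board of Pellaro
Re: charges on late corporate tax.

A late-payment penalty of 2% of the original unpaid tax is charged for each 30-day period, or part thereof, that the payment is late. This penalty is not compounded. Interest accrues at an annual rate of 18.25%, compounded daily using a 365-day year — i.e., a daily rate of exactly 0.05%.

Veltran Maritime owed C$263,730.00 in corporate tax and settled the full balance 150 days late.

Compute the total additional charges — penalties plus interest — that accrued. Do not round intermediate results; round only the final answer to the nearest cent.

Penalty periods: ⌈150/30⌉ = 5; penalty = 5 × 2% × C$263,730.00 = C$26,373.00
Interest: C$263,730.00 × ((1 + 0.0005)^150 − 1) = C$263,730.00 × 0.07786395… = C$20,535.0589…
Penalties + interest = C$26,373.0000 + C$20,535.0589… = C$46,908.06

C$46,908.06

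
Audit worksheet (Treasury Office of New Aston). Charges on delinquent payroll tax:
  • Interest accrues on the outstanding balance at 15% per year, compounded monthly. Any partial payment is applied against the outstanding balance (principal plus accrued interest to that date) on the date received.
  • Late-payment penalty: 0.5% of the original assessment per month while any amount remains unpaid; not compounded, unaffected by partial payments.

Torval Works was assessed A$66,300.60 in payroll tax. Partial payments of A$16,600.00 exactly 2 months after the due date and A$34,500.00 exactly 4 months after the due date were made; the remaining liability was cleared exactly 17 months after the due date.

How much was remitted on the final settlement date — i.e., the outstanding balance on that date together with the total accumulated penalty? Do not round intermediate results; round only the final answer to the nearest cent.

Monthly rate = 15% ÷ 12 = 1.25%
Balance at month 2: A$66,300.6000 × (1 + 0.0125)^2 = A$67,968.4745…
After A$16,600.00 payment: A$67,968.4745… − A$16,600.00 = A$51,368.4745…
Balance at month 4: A$51,368.4745… × (1 + 0.0125)^2 = A$52,660.7127…
After A$34,500.00 payment: A$52,660.7127… − A$34,500.00 = A$18,160.7127…
Balance at month 17: A$18,160.7127… × (1 + 0.0125)^13 = A$21,343.6309…
Penalty: 17 × 0.5% × A$66,300.60 = A$5,635.55…
Final settlement = outstanding balance + penalty = A$21,343.6309… + A$5,635.55… = A$26,979.18

A$26,979.18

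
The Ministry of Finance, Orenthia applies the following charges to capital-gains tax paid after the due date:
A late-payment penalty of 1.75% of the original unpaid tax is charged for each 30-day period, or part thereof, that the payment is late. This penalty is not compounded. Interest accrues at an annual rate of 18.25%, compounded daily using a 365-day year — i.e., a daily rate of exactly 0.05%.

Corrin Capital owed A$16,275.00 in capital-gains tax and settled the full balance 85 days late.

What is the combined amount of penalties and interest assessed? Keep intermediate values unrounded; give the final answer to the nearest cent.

A$1,560.85

Penalty periods: ⌈85/30⌉ = 3; penalty = 3 × 1.75% × A$16,275.00 = A$854.44…
Interest: A$16,275.00 × ((1 + 0.0005)^85 − 1) = A$16,275.00 × 0.04340497… = A$706.4159…
Penalties + interest = A$854.4375 + A$706.4159… = A$1,560.85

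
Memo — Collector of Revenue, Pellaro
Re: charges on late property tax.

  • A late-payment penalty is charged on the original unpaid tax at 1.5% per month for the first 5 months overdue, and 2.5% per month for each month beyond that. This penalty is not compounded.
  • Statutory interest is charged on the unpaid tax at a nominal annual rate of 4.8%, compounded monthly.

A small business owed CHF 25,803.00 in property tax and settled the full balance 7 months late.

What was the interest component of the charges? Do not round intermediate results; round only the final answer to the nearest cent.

CHF 731.21

Interest (4.8%/yr ÷ 12 = 0.4%/month): CHF 25,803.00 × ((1 + 0.004)^7 − 1) = CHF 731.2118…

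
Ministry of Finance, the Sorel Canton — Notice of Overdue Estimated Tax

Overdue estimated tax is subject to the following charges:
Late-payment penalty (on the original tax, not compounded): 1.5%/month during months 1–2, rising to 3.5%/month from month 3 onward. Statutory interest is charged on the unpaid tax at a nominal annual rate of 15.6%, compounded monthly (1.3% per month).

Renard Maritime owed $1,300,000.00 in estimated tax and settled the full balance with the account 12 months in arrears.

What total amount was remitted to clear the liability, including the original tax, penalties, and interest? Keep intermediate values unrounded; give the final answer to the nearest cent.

$2,011,947.31

Penalty, months 1–2: 2 × 1.5% × $1,300,000.00 = $39,000.00
Penalty, months 3–12: 10 × 3.5% × $1,300,000.00 = $455,000.00
Interest: $1,300,000.00 × ((1 + 0.013)^12 − 1) = $1,300,000.00 × 0.1676518… = $217,947.3091…
Total = $1,300,000.00 + $494,000.0000 + $217,947.3091… = $2,011,947.31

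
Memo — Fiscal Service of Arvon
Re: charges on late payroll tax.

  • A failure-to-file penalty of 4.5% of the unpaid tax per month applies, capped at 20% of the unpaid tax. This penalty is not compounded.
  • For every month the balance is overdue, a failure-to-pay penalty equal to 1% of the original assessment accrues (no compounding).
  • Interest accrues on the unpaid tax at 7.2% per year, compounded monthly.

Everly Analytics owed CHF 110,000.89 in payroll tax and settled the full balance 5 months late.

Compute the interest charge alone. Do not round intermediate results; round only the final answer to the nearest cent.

CHF 3,339.87

Interest (7.2%/yr ÷ 12 = 0.6%/month): CHF 110,000.89 × ((1 + 0.006)^5 − 1) = CHF 3,339.8653…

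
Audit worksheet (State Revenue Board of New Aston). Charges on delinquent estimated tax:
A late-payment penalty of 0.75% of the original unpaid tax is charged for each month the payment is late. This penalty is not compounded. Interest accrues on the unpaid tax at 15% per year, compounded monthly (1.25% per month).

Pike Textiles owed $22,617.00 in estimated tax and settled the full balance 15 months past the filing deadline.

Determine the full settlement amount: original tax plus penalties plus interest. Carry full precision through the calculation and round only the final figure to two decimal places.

$29,794.03

Late-payment penalty: 15 × 0.75% × $22,617.00 = $2,544.41…
Interest: $22,617.00 × ((1 + 0.0125)^15 − 1) = $22,617.00 × 0.2048292… = $4,632.6216…
Total = $22,617.00 + $2,544.4125 + $4,632.6216… = $29,794.03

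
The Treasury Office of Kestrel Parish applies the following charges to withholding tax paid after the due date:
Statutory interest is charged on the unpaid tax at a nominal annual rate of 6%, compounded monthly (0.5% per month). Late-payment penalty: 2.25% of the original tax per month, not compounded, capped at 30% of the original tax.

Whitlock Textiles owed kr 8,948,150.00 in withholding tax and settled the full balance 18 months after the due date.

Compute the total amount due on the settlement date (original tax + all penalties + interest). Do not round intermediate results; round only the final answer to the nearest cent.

kr 12,473,085.24

Penalty (uncapped): 18 × 2.25% × kr 8,948,150.00 = kr 3,624,000.75; cap = 30% × kr 8,948,150.00 = kr 2,684,445.00 → penalty = kr 2,684,445.00
Interest: kr 8,948,150.00 × ((1 + 0.005)^18 − 1) = kr 8,948,150.00 × 0.0939289… = kr 840,490.2406…
Total = kr 8,948,150.00 + kr 2,684,445.0000 + kr 840,490.2406… = kr 12,473,085.24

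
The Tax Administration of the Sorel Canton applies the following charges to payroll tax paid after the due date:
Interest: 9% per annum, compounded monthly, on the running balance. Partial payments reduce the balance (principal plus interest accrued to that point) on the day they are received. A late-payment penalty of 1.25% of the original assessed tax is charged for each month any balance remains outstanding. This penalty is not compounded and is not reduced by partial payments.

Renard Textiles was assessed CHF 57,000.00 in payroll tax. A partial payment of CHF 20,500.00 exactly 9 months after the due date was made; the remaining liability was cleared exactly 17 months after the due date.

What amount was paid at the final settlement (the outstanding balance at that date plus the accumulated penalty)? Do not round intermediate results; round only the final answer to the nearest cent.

CHF 55,070.06

Monthly rate = 9% ÷ 12 = 0.75%
Balance at month 9: CHF 57,000.0000 × (1 + 0.0075)^9 = CHF 60,964.9678…
After CHF 20,500.00 payment: CHF 60,964.9678… − CHF 20,500.00 = CHF 40,464.9678…
Balance at month 17: CHF 40,464.9678… × (1 + 0.0075)^8 = CHF 42,957.5632…
Penalty: 17 × 1.25% × CHF 57,000.00 = CHF 12,112.50
Final settlement = outstanding balance + penalty = CHF 42,957.5632… + CHF 12,112.50 = CHF 55,070.06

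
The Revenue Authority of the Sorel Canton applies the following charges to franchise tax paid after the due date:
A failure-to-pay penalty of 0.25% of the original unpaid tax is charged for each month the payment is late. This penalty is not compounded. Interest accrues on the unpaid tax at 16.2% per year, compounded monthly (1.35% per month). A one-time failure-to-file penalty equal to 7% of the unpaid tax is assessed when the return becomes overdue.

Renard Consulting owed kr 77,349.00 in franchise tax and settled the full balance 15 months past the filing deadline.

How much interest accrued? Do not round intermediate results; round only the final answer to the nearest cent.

kr 17,233.55

Interest: kr 77,349.00 × ((1 + 0.0135)^15 − 1) = kr 77,349.00 × 0.2228024… = kr 17,233.5457…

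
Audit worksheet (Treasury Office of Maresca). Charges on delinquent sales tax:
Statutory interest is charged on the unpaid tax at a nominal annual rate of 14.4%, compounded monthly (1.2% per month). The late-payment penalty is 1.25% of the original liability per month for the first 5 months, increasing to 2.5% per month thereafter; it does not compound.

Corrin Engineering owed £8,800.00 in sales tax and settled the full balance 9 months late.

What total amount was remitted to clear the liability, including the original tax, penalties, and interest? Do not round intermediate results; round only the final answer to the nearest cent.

£11,227.32

Penalty, months 1–5: 5 × 1.25% × £8,800.00 = £550.00
Penalty, months 6–9: 4 × 2.5% × £8,800.00 = £880.00
Interest: £8,800.00 × ((1 + 0.012)^9 − 1) = £8,800.00 × 0.1133318… = £997.3198…
Total = £8,800.00 + £1,430.0000 + £997.3198… = £11,227.32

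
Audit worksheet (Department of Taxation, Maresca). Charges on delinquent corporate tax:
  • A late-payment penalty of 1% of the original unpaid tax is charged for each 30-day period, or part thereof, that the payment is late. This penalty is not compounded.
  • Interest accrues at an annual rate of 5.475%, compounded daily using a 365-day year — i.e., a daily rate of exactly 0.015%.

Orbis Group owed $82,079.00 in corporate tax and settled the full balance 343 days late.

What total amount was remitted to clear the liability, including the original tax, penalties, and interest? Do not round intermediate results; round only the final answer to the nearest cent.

$96,261.63

Penalty periods: ⌈343/30⌉ = 12; penalty = 12 × 1% × $82,079.00 = $9,849.48
Interest: $82,079.00 × ((1 + 0.00015)^343 − 1) = $82,079.00 × 0.05279248… = $4,333.1542…
Total = $82,079.00 + $9,849.4800 + $4,333.1542… = $96,261.63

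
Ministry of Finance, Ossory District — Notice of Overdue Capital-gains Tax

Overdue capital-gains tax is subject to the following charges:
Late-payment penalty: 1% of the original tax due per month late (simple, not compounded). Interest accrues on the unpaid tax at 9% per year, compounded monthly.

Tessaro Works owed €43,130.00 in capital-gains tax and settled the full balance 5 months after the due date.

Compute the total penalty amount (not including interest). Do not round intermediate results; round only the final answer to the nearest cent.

€2,156.50

Late-payment penalty: 5 × 1% × €43,130.00 = €2,156.50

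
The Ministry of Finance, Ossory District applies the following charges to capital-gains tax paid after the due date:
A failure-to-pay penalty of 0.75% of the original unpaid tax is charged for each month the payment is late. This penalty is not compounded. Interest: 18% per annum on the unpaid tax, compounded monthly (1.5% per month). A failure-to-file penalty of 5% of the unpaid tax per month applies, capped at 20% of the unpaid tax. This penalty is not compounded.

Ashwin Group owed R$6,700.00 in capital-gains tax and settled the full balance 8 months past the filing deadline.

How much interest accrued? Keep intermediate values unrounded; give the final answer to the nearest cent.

R$847.50

Interest: R$6,700.00 × ((1 + 0.015)^8 − 1) = R$6,700.00 × 0.1264926… = R$847.5003…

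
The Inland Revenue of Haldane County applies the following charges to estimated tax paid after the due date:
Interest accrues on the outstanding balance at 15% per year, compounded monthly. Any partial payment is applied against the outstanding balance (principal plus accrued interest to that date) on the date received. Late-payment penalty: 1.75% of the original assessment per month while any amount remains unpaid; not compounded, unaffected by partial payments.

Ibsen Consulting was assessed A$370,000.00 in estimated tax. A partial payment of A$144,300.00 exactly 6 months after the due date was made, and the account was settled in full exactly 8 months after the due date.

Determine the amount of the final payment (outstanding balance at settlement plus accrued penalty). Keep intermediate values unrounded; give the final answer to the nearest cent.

A$312,529.81

Monthly rate = 15% ÷ 12 = 1.25%
Balance at month 6: A$370,000.0000 × (1 + 0.0125)^6 = A$398,631.7768…
After A$144,300.00 payment: A$398,631.7768… − A$144,300.00 = A$254,331.7768…
Balance at month 8: A$254,331.7768… × (1 + 0.0125)^2 = A$260,729.8106…
Penalty: 8 × 1.75% × A$370,000.00 = A$51,800.00
Final settlement = outstanding balance + penalty = A$260,729.8106… + A$51,800.00 = A$312,529.81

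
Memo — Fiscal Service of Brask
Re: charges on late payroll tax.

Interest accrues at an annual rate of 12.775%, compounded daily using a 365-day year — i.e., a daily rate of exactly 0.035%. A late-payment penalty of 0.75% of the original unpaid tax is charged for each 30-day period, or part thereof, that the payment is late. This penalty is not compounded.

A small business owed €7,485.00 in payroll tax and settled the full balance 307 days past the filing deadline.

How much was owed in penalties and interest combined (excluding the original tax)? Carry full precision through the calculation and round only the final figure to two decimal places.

Penalty periods: ⌈307/30⌉ = 11; penalty = 11 × 0.75% × €7,485.00 = €617.51…
Interest: €7,485.00 × ((1 + 0.00035)^307 − 1) = €7,485.00 × 0.11341426… = €848.9057…
Penalties + interest = €617.5125 + €848.9057… = €1,466.42

€1,466.42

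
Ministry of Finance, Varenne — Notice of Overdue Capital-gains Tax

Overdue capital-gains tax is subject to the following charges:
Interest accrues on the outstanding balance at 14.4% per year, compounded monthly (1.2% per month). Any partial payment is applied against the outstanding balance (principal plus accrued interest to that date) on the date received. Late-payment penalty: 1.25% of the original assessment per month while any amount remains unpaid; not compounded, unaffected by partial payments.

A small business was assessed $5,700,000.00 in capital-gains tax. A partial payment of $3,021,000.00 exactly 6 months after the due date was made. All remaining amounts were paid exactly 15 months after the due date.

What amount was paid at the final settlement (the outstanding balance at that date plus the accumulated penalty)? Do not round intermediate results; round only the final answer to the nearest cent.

$4,522,205.89

Balance at month 6: $5,700,000.0000 × (1 + 0.012)^6 = $6,122,910.7735…
After $3,021,000.00 payment: $6,122,910.7735… − $3,021,000.00 = $3,101,910.7735…
Balance at month 15: $3,101,910.7735… × (1 + 0.012)^9 = $3,453,455.8935…
Penalty: 15 × 1.25% × $5,700,000.00 = $1,068,750.00
Final settlement = outstanding balance + penalty = $3,453,455.8935… + $1,068,750.00 = $4,522,205.89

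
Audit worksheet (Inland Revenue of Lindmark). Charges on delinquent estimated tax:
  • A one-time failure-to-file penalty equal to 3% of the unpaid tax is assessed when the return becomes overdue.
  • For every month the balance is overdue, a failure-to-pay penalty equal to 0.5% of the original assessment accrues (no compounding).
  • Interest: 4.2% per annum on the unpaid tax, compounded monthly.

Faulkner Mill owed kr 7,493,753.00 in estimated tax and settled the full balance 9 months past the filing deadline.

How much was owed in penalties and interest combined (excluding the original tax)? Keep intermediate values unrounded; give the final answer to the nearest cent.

Failure-to-file penalty: 3% × kr 7,493,753.00 = kr 224,812.59
Failure-to-pay penalty = 0.5% × kr 7,493,753.00 × 9 mo = kr 337,218.89…
Interest (4.2%/yr ÷ 12 = 0.35%/month): kr 7,493,753.00 × ((1 + 0.0035)^9 − 1) = kr 239,385.0955…
Penalties + interest = kr 562,031.4750 + kr 239,385.0955… = kr 801,416.57

kr 801,416.57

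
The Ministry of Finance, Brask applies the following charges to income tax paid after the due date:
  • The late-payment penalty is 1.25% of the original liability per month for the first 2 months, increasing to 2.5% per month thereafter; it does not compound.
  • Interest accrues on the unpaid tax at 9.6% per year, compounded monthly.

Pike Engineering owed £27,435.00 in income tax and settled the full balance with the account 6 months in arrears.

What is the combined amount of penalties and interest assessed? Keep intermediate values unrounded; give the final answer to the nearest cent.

£4,772.88

Penalty, months 1–2: 2 × 1.25% × £27,435.00 = £685.88…
Penalty, months 3–6: 4 × 2.5% × £27,435.00 = £2,743.50
Interest (9.6%/yr ÷ 12 = 0.8%/month): £27,435.00 × ((1 + 0.008)^6 − 1) = £1,343.5002…
Penalties + interest = £3,429.3750 + £1,343.5002… = £4,772.88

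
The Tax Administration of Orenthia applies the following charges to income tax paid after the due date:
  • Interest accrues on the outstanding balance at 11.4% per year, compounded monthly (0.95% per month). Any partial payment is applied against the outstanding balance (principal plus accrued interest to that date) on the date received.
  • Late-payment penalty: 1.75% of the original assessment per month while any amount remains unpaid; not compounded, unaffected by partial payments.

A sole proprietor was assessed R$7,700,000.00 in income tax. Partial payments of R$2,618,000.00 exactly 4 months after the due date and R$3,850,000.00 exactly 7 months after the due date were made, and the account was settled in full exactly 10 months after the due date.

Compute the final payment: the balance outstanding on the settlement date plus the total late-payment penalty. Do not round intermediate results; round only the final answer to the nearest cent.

Balance at month 4: R$7,700,000.0000 × (1 + 0.0095)^4 = R$7,996,796.0199…
After R$2,618,000.00 payment: R$7,996,796.0199… − R$2,618,000.00 = R$5,378,796.0199…
Balance at month 7: R$5,378,796.0199… × (1 + 0.0095)^3 = R$5,533,552.6271…
After R$3,850,000.00 payment: R$5,533,552.6271… − R$3,850,000.00 = R$1,683,552.6271…
Balance at month 10: R$1,683,552.6271… × (1 + 0.0095)^3 = R$1,731,991.1423…
Penalty: 10 × 1.75% × R$7,700,000.00 = R$1,347,500.00
Final settlement = outstanding balance + penalty = R$1,731,991.1423… + R$1,347,500.00 = R$3,079,491.14

R$3,079,491.14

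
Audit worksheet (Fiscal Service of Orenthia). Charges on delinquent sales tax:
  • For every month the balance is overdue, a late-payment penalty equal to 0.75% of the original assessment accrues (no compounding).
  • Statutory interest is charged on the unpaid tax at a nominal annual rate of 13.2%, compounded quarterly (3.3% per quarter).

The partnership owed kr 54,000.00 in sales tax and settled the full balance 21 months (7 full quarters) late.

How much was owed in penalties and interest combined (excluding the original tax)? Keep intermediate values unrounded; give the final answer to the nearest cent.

kr 22,284.13

Late-payment penalty = 0.75% × kr 54,000.00 × 21 mo = kr 8,505.00
Interest: kr 54,000.00 × ((1 + 0.033)^7 − 1) = kr 54,000.00 × 0.2551691… = kr 13,779.1332…
Penalties + interest = kr 8,505.0000 + kr 13,779.1332… = kr 22,284.13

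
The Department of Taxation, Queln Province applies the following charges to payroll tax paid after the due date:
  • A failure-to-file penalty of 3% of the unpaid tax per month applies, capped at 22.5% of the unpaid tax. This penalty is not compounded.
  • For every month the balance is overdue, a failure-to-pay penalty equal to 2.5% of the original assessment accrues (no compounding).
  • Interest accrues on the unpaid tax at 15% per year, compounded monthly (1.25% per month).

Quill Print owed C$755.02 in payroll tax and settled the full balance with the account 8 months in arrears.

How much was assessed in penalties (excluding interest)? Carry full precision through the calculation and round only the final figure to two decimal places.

Failure-to-file: 8 × 3% × C$755.02 = C$181.20…, capped at 22.5% × C$755.02 = C$169.88…
Failure-to-pay penalty: 8 × 2.5% × C$755.02 = C$151.00…
Total penalty = C$169.88… + C$151.00… = C$320.88

C$320.88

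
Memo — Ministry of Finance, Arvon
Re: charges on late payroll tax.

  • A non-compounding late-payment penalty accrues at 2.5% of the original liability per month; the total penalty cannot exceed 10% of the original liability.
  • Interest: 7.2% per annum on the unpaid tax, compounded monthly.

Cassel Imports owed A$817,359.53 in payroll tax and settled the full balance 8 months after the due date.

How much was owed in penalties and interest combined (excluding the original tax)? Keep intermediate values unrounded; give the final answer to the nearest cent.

Penalty (uncapped): 8 × 2.5% × A$817,359.53 = A$163,471.91…; cap = 10% × A$817,359.53 = A$81,735.95… → penalty = A$81,735.95…
Interest (7.2%/yr ÷ 12 = 0.6%/month): A$817,359.53 × ((1 + 0.006)^8 − 1) = A$40,067.1171…
Penalties + interest = A$81,735.9530 + A$40,067.1171… = A$121,803.07

A$121,803.07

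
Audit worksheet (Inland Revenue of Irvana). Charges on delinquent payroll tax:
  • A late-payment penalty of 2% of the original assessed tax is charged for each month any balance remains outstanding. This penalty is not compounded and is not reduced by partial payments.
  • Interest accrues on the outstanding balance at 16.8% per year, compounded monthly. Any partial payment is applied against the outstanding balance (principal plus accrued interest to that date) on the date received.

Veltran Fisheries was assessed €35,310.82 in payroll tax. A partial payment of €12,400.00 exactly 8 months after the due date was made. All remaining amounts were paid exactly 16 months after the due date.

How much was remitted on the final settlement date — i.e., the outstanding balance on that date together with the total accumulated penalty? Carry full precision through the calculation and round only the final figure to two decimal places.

Monthly rate = 16.8% ÷ 12 = 1.4%
Balance at month 8: €35,310.8200 × (1 + 0.014)^8 = €39,464.9396…
After €12,400.00 payment: €39,464.9396… − €12,400.00 = €27,064.9396…
Balance at month 16: €27,064.9396… × (1 + 0.014)^8 = €30,248.9778…
Penalty: 16 × 2% × €35,310.82 = €11,299.46…
Final settlement = outstanding balance + penalty = €30,248.9778… + €11,299.46… = €41,548.44

€41,548.44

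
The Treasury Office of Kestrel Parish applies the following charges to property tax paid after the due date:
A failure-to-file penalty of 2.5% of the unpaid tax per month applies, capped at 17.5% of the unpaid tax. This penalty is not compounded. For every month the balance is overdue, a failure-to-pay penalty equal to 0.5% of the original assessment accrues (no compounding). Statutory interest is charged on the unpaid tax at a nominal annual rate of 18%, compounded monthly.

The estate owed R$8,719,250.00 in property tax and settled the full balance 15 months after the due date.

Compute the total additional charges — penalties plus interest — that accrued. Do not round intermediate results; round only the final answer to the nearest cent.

R$4,361,648.45

Failure-to-file: 15 × 2.5% × R$8,719,250.00 = R$3,269,718.75, capped at 17.5% × R$8,719,250.00 = R$1,525,868.75
Failure-to-pay penalty: 15 × 0.5% × R$8,719,250.00 = R$653,943.75
Interest (18%/yr ÷ 12 = 1.5%/month): R$8,719,250.00 × ((1 + 0.015)^15 − 1) = R$2,181,835.9472…
Penalties + interest = R$2,179,812.5000 + R$2,181,835.9472… = R$4,361,648.45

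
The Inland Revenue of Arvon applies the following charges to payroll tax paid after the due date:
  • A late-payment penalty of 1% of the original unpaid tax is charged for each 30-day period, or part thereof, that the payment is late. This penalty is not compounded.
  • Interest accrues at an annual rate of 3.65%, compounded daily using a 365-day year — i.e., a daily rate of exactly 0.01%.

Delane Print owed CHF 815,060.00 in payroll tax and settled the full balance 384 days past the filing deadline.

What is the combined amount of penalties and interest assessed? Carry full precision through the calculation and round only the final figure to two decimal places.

Penalty periods: ⌈384/30⌉ = 13; penalty = 13 × 1% × CHF 815,060.00 = CHF 105,957.80
Interest: CHF 815,060.00 × ((1 + 0.0001)^384 − 1) = CHF 815,060.00 × 0.03914481… = CHF 31,905.3717…
Penalties + interest = CHF 105,957.8000 + CHF 31,905.3717… = CHF 137,863.17

CHF 137,863.17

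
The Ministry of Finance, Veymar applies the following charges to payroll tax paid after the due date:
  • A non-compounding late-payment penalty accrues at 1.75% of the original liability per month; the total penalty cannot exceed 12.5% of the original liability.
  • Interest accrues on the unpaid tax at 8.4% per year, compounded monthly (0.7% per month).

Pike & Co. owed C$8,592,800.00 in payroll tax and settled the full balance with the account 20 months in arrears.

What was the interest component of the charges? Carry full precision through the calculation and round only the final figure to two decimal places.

C$1,286,453.16

Interest: C$8,592,800.00 × ((1 + 0.007)^20 − 1) = C$8,592,800.00 × 0.1497129… = C$1,286,453.1622…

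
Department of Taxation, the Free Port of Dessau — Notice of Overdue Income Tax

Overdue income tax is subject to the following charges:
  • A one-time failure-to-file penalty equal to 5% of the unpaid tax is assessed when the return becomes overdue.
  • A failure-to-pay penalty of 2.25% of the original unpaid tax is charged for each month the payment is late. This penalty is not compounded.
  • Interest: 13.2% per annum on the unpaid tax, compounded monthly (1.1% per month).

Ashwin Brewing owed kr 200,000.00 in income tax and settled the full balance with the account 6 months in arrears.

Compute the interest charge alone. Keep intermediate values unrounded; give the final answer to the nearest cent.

kr 13,568.37

Interest: kr 200,000.00 × ((1 + 0.011)^6 − 1) = kr 200,000.00 × 0.0678418… = kr 13,568.3681…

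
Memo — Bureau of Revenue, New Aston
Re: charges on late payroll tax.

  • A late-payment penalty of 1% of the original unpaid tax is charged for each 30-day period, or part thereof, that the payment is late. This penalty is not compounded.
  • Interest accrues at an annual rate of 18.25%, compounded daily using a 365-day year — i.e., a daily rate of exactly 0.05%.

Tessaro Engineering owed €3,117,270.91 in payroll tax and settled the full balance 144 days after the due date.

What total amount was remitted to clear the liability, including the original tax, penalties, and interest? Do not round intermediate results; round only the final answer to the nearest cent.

€3,505,795.11

Penalty periods: ⌈144/30⌉ = 5; penalty = 5 × 1% × €3,117,270.91 = €155,863.55…
Interest: €3,117,270.91 × ((1 + 0.0005)^144 − 1) = €3,117,270.91 × 0.07463601… = €232,660.6531…
Total = €3,117,270.91 + €155,863.5455 + €232,660.6531… = €3,505,795.11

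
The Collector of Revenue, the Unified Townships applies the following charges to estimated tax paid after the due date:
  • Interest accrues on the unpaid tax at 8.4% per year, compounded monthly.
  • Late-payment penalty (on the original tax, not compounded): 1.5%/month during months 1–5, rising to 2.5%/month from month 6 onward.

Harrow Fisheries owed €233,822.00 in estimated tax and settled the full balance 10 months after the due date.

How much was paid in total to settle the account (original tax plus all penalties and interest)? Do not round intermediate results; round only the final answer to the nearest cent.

Penalty, months 1–5: 5 × 1.5% × €233,822.00 = €17,536.65
Penalty, months 6–10: 5 × 2.5% × €233,822.00 = €29,227.75
Interest (8.4%/yr ÷ 12 = 0.7%/month): €233,822.00 × ((1 + 0.007)^10 − 1) = €16,892.8605…
Total = €233,822.00 + €46,764.4000 + €16,892.8605… = €297,479.26

€297,479.26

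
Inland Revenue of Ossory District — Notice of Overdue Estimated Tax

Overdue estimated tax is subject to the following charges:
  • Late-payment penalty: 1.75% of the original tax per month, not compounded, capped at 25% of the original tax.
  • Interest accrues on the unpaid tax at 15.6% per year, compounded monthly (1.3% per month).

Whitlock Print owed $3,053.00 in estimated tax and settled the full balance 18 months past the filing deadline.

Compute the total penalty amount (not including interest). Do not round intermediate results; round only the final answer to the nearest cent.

$763.25

Penalty (uncapped): 18 × 1.75% × $3,053.00 = $961.70…; cap = 25% × $3,053.00 = $763.25 → penalty = $763.25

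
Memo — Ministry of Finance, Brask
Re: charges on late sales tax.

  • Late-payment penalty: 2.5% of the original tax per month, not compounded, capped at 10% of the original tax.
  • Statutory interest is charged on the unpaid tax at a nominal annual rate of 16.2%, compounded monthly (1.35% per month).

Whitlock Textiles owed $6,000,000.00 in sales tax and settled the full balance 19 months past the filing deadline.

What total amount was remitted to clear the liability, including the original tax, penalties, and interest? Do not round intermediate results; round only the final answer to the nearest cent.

$8,341,097.86

Penalty (uncapped): 19 × 2.5% × $6,000,000.00 = $2,850,000.00; cap = 10% × $6,000,000.00 = $600,000.00 → penalty = $600,000.00
Interest: $6,000,000.00 × ((1 + 0.0135)^19 − 1) = $6,000,000.00 × 0.2901830… = $1,741,097.8646…
Total = $6,000,000.00 + $600,000.0000 + $1,741,097.8646… = $8,341,097.86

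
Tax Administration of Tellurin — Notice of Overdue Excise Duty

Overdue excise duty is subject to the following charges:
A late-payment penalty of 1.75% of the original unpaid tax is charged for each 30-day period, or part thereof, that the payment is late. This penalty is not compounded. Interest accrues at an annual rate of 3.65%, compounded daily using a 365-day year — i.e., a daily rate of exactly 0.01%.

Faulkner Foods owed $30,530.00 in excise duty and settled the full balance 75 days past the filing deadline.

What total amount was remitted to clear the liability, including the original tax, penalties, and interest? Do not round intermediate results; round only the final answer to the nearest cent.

Penalty periods: ⌈75/30⌉ = 3; penalty = 3 × 1.75% × $30,530.00 = $1,602.83…
Interest: $30,530.00 × ((1 + 0.0001)^75 − 1) = $30,530.00 × 0.00752782… = $229.8243…
Total = $30,530.00 + $1,602.8250 + $229.8243… = $32,362.65

$32,362.65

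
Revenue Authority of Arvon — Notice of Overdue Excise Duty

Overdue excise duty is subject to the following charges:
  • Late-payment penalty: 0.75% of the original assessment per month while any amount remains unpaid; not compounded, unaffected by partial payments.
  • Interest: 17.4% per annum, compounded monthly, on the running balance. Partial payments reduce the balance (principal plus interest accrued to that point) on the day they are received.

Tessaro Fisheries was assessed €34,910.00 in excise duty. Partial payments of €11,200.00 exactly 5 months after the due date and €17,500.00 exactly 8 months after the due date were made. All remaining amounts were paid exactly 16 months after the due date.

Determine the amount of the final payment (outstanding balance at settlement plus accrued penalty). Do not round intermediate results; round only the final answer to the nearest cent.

Monthly rate = 17.4% ÷ 12 = 1.45%
Balance at month 5: €34,910.0000 × (1 + 0.0145)^5 = €37,515.4453…
After €11,200.00 payment: €37,515.4453… − €11,200.00 = €26,315.4453…
Balance at month 8: €26,315.4453… × (1 + 0.0145)^3 = €27,476.8459…
After €17,500.00 payment: €27,476.8459… − €17,500.00 = €9,976.8459…
Balance at month 16: €9,976.8459… × (1 + 0.0145)^8 = €11,194.6282…
Penalty: 16 × 0.75% × €34,910.00 = €4,189.20
Final settlement = outstanding balance + penalty = €11,194.6282… + €4,189.20 = €15,383.83

€15,383.83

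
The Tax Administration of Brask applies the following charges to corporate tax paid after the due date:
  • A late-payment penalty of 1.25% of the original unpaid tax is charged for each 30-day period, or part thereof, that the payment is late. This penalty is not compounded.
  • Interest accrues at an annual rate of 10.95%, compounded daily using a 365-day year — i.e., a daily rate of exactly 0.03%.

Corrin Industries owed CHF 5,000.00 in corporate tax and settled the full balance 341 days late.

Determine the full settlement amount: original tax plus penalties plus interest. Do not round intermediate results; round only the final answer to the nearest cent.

CHF 6,288.49

Penalty periods: ⌈341/30⌉ = 12; penalty = 12 × 1.25% × CHF 5,000.00 = CHF 750.00
Interest: CHF 5,000.00 × ((1 + 0.0003)^341 − 1) = CHF 5,000.00 × 0.10769874… = CHF 538.4937…
Total = CHF 5,000.00 + CHF 750.0000 + CHF 538.4937… = CHF 6,288.49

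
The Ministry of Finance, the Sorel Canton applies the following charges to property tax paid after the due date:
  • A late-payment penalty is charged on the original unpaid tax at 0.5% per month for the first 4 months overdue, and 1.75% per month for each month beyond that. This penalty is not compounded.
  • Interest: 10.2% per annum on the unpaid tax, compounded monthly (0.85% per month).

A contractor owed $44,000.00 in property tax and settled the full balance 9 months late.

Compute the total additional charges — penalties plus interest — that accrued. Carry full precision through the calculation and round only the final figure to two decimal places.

$8,212.74

Penalty, months 1–4: 4 × 0.5% × $44,000.00 = $880.00
Penalty, months 5–9: 5 × 1.75% × $44,000.00 = $3,850.00
Interest: $44,000.00 × ((1 + 0.0085)^9 − 1) = $44,000.00 × 0.0791532… = $3,482.7430…
Penalties + interest = $4,730.0000 + $3,482.7430… = $8,212.74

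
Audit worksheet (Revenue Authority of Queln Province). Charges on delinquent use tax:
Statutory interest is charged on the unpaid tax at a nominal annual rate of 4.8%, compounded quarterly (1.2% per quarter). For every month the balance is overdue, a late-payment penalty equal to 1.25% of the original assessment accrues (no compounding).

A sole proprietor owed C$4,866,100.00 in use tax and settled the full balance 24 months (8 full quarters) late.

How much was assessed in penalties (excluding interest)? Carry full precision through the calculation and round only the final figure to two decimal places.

C$1,459,830.00

Late-payment penalty: 24 × 1.25% × C$4,866,100.00 = C$1,459,830.00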